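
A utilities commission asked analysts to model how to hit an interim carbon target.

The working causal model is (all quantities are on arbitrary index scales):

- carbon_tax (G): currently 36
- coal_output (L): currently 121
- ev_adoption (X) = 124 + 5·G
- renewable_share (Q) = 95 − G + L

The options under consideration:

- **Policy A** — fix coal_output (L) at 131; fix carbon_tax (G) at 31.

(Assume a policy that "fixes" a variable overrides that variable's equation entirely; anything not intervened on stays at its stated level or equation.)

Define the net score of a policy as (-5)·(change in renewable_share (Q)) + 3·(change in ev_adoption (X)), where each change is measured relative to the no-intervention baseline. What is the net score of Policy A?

Baseline:
  G = 36
  L = 121
  X = 124 + 5·36 = 304
  Q = 95 − 36 + 121 = 180
Policy A (L := 131, G := 31):
  G = 31
  L = 131
  X = 124 + 5·31 = 279
  Q = 95 − 31 + 131 = 195
ΔQ = 195 − 180 = 15; ΔX = 279 − 304 = -25
Score = (-5)·15 + 3·(-25) = -150

-150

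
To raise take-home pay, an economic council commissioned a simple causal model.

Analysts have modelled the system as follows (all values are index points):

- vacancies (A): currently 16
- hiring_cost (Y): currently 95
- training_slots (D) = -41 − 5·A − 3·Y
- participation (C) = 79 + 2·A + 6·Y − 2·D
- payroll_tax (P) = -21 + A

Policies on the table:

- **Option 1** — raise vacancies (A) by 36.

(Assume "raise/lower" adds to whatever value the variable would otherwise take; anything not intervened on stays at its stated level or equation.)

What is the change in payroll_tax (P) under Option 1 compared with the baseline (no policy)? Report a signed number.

Baseline:
  A = 16
  P = -21 + 16 = -5
Option 1 (A + 36):
  A = 16 + 36 = 52
  P = -21 + 52 = 31
Change in P: 31 − (-5) = 36

36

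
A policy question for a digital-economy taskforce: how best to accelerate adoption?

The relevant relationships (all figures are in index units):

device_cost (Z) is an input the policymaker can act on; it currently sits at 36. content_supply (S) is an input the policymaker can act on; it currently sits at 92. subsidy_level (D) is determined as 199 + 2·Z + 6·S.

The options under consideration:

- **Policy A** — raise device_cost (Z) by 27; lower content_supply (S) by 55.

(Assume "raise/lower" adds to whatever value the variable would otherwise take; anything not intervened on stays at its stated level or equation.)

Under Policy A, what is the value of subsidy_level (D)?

547

Policy A (Z + 27, S − 55):
  Z = 36 + 27 = 63
  S = 92 − 55 = 37
  D = 199 + 2·63 + 6·37 = 547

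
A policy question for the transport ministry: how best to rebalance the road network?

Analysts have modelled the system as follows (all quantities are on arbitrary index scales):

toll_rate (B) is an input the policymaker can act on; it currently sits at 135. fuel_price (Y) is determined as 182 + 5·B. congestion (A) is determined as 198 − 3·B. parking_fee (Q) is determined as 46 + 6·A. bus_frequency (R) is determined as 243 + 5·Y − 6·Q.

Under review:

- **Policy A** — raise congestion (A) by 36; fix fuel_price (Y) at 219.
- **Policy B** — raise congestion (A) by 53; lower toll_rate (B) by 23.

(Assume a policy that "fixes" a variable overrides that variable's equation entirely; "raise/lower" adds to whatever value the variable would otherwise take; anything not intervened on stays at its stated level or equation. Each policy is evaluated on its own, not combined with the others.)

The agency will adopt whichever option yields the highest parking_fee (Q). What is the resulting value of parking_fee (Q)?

Policy A (A + 36, Y := 219):
  B = 135
  A = 198 − 3·135 (+36 from intervention) = -171
  Q = 46 + 6·(-171) = -980
Policy B (A + 53, B − 23):
  B = 135 − 23 = 112
  A = 198 − 3·112 (+53 from intervention) = -85
  Q = 46 + 6·(-85) = -464
Comparing — Policy A: Q=-980, Policy B: Q=-464. Highest is -464 (Policy B).

-464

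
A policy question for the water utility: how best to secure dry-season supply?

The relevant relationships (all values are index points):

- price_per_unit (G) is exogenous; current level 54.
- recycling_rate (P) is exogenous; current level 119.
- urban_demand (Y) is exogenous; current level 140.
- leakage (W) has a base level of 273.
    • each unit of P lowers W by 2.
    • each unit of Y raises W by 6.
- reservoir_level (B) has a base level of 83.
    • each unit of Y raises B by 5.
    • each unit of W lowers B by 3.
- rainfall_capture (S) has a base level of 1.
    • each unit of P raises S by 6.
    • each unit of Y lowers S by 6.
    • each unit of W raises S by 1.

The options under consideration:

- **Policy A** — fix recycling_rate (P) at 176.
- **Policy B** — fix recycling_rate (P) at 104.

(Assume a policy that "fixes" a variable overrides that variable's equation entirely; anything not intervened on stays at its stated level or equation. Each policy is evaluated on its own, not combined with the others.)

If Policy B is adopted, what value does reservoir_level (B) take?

-1932

Policy B (P := 104):
  P = 104
  Y = 140
  W = 273 − 2·104 + 6·140 = 905
  B = 83 + 5·140 − 3·905 = -1932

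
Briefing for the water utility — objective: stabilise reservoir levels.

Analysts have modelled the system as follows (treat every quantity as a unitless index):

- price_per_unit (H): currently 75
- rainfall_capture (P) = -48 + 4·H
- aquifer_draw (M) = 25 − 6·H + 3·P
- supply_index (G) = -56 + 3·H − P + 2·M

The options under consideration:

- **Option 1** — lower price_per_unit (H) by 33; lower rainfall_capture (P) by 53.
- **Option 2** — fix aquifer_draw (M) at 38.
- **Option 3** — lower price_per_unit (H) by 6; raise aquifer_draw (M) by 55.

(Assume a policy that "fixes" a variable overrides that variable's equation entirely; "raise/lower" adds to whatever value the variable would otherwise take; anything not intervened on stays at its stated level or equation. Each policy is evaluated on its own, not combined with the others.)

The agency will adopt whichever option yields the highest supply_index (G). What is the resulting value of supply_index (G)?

Option 1 (H − 33, P − 53):
  H = 75 − 33 = 42
  P = -48 + 4·42 (−53 from intervention) = 67
  M = 25 − 6·42 + 3·67 = -26
  G = -56 + 3·42 − 67 + 2·(-26) = -49
Option 2 (M := 38):
  H = 75
  P = -48 + 4·75 = 252
  M = 38
  G = -56 + 3·75 − 252 + 2·38 = -7
Option 3 (H − 6, M + 55):
  H = 75 − 6 = 69
  P = -48 + 4·69 = 228
  M = 25 − 6·69 + 3·228 (+55 from intervention) = 350
  G = -56 + 3·69 − 228 + 2·350 = 623
Comparing — Option 1: G=-49, Option 2: G=-7, Option 3: G=623. Highest is 623 (Option 3).

623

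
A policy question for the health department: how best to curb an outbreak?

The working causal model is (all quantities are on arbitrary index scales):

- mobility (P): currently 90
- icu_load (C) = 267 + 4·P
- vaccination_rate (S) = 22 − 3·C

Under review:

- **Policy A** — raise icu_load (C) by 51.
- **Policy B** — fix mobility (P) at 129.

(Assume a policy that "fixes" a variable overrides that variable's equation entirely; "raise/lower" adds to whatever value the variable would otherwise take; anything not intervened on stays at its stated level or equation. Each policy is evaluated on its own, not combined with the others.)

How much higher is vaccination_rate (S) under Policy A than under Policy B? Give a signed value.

315

Policy A (C + 51):
  P = 90
  C = 267 + 4·90 (+51 from intervention) = 678
  S = 22 − 3·678 = -2012
Policy B (P := 129):
  P = 129
  C = 267 + 4·129 = 783
  S = 22 − 3·783 = -2327
S: -2012 − (-2327) = 315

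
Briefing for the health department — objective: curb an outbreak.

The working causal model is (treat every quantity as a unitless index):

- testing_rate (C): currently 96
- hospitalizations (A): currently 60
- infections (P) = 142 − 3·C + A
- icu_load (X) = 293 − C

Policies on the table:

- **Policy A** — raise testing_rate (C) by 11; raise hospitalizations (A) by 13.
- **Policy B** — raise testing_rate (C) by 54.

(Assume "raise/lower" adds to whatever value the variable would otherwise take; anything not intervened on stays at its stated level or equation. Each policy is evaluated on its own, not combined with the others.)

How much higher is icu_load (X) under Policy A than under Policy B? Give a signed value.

43

Policy A (C + 11, A + 13):
  C = 96 + 11 = 107
  X = 293 − 107 = 186
Policy B (C + 54):
  C = 96 + 54 = 150
  X = 293 − 150 = 143
X: 186 − 143 = 43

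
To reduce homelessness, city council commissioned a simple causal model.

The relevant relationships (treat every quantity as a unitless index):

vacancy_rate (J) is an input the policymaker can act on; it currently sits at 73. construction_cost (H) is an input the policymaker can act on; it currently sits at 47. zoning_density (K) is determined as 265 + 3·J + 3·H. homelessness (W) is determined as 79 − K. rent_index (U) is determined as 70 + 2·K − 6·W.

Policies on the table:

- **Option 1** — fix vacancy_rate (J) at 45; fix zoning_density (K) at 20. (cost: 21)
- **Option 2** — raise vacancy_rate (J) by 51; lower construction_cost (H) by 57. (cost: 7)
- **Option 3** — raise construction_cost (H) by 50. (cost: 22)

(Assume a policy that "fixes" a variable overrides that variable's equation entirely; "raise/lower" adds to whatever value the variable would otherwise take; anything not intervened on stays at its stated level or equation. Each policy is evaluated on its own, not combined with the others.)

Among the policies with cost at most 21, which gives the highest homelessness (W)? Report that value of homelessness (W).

59

Option 1 (J := 45, K := 20):
  J = 45
  H = 47
  K = 20
  W = 79 − 20 = 59
Option 2 (J + 51, H − 57):
  J = 73 + 51 = 124
  H = 47 − 57 = -10
  K = 265 + 3·124 + 3·(-10) = 607
  W = 79 − 607 = -528
Comparing — Option 1: W=59, Option 2: W=-528. Highest is 59 (Option 1).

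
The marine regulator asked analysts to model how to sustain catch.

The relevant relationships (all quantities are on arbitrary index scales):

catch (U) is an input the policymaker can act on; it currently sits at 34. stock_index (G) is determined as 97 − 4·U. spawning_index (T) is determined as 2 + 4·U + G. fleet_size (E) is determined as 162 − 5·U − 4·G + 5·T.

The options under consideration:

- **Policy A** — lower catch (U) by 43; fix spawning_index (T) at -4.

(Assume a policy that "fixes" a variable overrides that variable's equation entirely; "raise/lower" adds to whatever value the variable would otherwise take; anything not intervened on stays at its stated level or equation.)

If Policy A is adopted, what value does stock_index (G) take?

133

Policy A (U − 43, T := -4):
  U = 34 − 43 = -9
  G = 97 − 4·(-9) = 133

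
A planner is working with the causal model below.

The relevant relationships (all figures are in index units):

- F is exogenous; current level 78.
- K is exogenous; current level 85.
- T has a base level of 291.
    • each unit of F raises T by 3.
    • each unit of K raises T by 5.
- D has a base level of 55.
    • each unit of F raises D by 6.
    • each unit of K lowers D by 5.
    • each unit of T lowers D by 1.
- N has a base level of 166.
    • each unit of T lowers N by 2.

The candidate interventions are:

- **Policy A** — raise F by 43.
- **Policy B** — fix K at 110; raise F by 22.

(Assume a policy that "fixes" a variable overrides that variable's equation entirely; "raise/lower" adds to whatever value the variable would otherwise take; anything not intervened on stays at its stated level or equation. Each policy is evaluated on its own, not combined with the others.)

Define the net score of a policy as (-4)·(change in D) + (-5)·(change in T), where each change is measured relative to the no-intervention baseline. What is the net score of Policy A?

Baseline:
  F = 78
  K = 85
  T = 291 + 3·78 + 5·85 = 950
  D = 55 + 6·78 − 5·85 − 950 = -852
Policy A (F + 43):
  F = 78 + 43 = 121
  K = 85
  T = 291 + 3·121 + 5·85 = 1079
  D = 55 + 6·121 − 5·85 − 1079 = -723
ΔD = -723 − (-852) = 129; ΔT = 1079 − 950 = 129
Score = (-4)·129 + (-5)·129 = -1161

-1161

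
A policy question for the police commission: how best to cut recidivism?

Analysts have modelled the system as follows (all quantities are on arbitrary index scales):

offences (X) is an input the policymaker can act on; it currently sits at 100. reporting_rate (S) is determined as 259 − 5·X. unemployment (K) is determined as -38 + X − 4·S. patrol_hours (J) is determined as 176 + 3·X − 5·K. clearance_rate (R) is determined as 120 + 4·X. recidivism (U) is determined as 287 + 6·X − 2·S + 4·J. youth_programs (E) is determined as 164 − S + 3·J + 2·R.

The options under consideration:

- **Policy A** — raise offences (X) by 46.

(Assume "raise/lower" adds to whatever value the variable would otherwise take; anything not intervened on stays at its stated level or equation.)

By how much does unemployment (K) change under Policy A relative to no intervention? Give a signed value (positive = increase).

Baseline:
  X = 100
  S = 259 − 5·100 = -241
  K = -38 + 100 − 4·(-241) = 1026
Policy A (X + 46):
  X = 100 + 46 = 146
  S = 259 − 5·146 = -471
  K = -38 + 146 − 4·(-471) = 1992
Change in K: 1992 − 1026 = 966

966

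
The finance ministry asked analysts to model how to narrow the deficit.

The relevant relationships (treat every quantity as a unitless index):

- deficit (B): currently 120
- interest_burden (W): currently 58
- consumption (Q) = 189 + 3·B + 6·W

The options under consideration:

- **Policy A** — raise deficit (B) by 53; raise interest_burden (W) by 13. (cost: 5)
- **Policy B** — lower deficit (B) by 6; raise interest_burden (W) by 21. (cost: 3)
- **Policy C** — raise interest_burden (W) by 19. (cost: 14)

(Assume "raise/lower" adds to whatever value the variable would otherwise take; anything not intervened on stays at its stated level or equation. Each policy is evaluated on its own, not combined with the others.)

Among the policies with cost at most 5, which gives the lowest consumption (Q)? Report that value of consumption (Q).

1005

Policy A (B + 53, W + 13):
  B = 120 + 53 = 173
  W = 58 + 13 = 71
  Q = 189 + 3·173 + 6·71 = 1134
Policy B (B − 6, W + 21):
  B = 120 − 6 = 114
  W = 58 + 21 = 79
  Q = 189 + 3·114 + 6·79 = 1005
Comparing — Policy A: Q=1134, Policy B: Q=1005. Lowest is 1005 (Policy B).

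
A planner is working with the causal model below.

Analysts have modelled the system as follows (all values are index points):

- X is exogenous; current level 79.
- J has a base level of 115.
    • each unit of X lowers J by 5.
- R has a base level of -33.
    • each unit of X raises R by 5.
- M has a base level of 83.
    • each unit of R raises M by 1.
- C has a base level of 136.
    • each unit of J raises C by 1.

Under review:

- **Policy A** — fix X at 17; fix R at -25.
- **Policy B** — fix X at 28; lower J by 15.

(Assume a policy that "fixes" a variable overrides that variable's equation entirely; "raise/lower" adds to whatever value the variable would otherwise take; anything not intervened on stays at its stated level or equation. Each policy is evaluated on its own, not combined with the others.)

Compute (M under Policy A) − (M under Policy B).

Policy A (X := 17, R := -25):
  X = 17
  R = -25
  M = 83 + (-25) = 58
Policy B (X := 28, J − 15):
  X = 28
  R = -33 + 5·28 = 107
  M = 83 + 107 = 190
M: 58 − 190 = -132

-132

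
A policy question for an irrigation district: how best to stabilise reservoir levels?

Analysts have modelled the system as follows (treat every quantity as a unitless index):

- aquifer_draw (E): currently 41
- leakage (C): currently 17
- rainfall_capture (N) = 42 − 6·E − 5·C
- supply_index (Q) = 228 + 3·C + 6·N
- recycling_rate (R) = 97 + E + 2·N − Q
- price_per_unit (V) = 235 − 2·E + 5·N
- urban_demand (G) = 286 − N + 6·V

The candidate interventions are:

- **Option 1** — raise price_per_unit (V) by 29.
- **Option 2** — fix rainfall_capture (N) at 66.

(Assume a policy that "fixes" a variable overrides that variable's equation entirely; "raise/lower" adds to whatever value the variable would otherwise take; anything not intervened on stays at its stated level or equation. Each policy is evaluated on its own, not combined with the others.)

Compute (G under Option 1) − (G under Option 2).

-10121

Option 1 (V + 29):
  E = 41
  C = 17
  N = 42 − 6·41 − 5·17 = -289
  V = 235 − 2·41 + 5·(-289) (+29 from intervention) = -1263
  G = 286 − (-289) + 6·(-1263) = -7003
Option 2 (N := 66):
  E = 41
  C = 17
  N = 66
  V = 235 − 2·41 + 5·66 = 483
  G = 286 − 66 + 6·483 = 3118
G: -7003 − 3118 = -10121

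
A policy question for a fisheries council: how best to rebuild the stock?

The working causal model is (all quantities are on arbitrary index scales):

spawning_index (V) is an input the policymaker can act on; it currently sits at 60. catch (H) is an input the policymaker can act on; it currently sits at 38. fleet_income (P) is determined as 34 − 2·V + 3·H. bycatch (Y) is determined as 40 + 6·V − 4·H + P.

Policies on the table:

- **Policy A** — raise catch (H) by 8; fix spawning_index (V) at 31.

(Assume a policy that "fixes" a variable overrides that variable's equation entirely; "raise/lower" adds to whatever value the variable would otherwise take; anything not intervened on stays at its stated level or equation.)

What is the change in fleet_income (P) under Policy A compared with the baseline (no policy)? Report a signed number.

82

Baseline:
  V = 60
  H = 38
  P = 34 − 2·60 + 3·38 = 28
Policy A (H + 8, V := 31):
  V = 31
  H = 38 + 8 = 46
  P = 34 − 2·31 + 3·46 = 110
Change in P: 110 − 28 = 82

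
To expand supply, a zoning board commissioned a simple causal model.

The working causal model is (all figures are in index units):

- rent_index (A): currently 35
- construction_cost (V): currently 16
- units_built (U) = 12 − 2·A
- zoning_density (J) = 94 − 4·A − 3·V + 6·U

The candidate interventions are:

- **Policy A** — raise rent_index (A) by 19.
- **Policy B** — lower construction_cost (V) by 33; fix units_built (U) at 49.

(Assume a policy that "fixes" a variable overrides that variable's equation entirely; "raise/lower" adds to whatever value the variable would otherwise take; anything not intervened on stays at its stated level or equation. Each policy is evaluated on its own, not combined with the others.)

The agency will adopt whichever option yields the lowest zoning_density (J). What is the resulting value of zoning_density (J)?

Policy A (A + 19):
  A = 35 + 19 = 54
  V = 16
  U = 12 − 2·54 = -96
  J = 94 − 4·54 − 3·16 + 6·(-96) = -746
Policy B (V − 33, U := 49):
  A = 35
  V = 16 − 33 = -17
  U = 49
  J = 94 − 4·35 − 3·(-17) + 6·49 = 299
Comparing — Policy A: J=-746, Policy B: J=299. Lowest is -746 (Policy A).

-746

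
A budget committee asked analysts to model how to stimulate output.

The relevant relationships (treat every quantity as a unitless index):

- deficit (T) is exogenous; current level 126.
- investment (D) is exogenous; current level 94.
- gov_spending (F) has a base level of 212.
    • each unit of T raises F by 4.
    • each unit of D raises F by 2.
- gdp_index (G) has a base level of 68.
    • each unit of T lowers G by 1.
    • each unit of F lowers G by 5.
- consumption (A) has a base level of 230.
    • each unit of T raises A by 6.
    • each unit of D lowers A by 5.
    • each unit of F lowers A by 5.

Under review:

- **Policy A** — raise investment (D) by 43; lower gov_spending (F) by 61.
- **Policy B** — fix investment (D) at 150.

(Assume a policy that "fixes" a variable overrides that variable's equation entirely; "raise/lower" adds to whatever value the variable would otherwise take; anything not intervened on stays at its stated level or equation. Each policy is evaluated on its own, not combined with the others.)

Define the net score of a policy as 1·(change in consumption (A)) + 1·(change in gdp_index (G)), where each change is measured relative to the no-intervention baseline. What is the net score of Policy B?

Baseline:
  T = 126
  D = 94
  F = 212 + 4·126 + 2·94 = 904
  G = 68 − 126 − 5·904 = -4578
  A = 230 + 6·126 − 5·94 − 5·904 = -4004
Policy B (D := 150):
  T = 126
  D = 150
  F = 212 + 4·126 + 2·150 = 1016
  G = 68 − 126 − 5·1016 = -5138
  A = 230 + 6·126 − 5·150 − 5·1016 = -4844
ΔA = -4844 − (-4004) = -840; ΔG = -5138 − (-4578) = -560
Score = 1·(-840) + 1·(-560) = -1400

-1400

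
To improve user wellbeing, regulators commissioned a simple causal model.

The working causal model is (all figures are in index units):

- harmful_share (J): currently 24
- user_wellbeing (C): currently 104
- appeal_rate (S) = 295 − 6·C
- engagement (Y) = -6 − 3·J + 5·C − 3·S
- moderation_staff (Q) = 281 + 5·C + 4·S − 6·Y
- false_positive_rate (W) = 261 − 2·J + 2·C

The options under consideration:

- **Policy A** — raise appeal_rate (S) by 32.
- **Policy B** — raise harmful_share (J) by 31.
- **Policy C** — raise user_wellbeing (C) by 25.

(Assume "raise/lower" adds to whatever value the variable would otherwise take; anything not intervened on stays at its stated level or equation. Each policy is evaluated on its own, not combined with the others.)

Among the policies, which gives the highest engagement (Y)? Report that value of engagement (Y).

Policy A (S + 32):
  J = 24
  C = 104
  S = 295 − 6·104 (+32 from intervention) = -297
  Y = -6 − 3·24 + 5·104 − 3·(-297) = 1333
Policy B (J + 31):
  J = 24 + 31 = 55
  C = 104
  S = 295 − 6·104 = -329
  Y = -6 − 3·55 + 5·104 − 3·(-329) = 1336
Policy C (C + 25):
  J = 24
  C = 104 + 25 = 129
  S = 295 − 6·129 = -479
  Y = -6 − 3·24 + 5·129 − 3·(-479) = 2004
Comparing — Policy A: Y=1333, Policy B: Y=1336, Policy C: Y=2004. Highest is 2004 (Policy C).

2004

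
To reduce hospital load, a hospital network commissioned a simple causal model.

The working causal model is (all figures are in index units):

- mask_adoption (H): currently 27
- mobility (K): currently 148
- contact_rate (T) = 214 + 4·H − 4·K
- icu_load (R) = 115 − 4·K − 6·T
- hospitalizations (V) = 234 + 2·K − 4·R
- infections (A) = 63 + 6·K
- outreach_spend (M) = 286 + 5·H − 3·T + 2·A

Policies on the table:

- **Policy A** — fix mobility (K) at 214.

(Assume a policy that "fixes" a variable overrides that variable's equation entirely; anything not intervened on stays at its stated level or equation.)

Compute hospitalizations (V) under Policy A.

Policy A (K := 214):
  H = 27
  K = 214
  T = 214 + 4·27 − 4·214 = -534
  R = 115 − 4·214 − 6·(-534) = 2463
  V = 234 + 2·214 − 4·2463 = -9190

-9190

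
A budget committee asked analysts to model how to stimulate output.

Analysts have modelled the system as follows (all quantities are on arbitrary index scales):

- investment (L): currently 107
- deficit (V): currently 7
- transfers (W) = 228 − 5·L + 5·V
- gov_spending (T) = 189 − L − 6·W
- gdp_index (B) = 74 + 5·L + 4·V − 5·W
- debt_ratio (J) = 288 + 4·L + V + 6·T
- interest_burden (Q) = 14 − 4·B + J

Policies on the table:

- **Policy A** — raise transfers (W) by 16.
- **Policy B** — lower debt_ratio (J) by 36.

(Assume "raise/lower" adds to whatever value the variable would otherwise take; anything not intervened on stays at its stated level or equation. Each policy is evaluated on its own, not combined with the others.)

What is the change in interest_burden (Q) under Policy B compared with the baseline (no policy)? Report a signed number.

-36

Baseline:
  L = 107
  V = 7
  W = 228 − 5·107 + 5·7 = -272
  T = 189 − 107 − 6·(-272) = 1714
  B = 74 + 5·107 + 4·7 − 5·(-272) = 1997
  J = 288 + 4·107 + 7 + 6·1714 = 11007
  Q = 14 − 4·1997 + 11007 = 3033
Policy B (J − 36):
  L = 107
  V = 7
  W = 228 − 5·107 + 5·7 = -272
  T = 189 − 107 − 6·(-272) = 1714
  B = 74 + 5·107 + 4·7 − 5·(-272) = 1997
  J = 288 + 4·107 + 7 + 6·1714 (−36 from intervention) = 10971
  Q = 14 − 4·1997 + 10971 = 2997
Change in Q: 2997 − 3033 = -36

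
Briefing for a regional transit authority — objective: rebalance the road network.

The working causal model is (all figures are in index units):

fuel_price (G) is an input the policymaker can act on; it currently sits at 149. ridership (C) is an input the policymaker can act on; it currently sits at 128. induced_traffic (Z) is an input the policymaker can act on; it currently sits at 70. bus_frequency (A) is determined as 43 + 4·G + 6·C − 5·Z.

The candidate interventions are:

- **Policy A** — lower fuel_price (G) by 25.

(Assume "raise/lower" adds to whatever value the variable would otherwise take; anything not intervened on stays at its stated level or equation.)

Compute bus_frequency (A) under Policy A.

957

Policy A (G − 25):
  G = 149 − 25 = 124
  C = 128
  Z = 70
  A = 43 + 4·124 + 6·128 − 5·70 = 957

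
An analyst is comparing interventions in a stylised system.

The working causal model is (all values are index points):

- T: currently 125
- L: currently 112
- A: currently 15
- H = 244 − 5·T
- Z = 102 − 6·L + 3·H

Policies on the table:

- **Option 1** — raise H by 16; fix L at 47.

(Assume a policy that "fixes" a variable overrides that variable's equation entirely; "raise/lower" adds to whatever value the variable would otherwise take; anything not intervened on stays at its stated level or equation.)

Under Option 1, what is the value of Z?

-1275

Option 1 (H + 16, L := 47):
  T = 125
  L = 47
  H = 244 − 5·125 (+16 from intervention) = -365
  Z = 102 − 6·47 + 3·(-365) = -1275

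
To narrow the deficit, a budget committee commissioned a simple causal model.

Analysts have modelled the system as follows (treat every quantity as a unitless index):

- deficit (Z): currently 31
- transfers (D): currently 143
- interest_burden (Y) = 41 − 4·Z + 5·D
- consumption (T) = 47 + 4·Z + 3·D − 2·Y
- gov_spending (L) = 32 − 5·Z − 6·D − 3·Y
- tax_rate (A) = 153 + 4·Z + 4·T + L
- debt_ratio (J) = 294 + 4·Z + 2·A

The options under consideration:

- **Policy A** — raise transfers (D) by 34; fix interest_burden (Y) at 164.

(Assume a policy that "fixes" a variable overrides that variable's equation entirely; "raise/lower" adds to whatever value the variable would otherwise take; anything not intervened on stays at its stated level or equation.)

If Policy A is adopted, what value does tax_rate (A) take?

96

Policy A (D + 34, Y := 164):
  Z = 31
  D = 143 + 34 = 177
  Y = 164
  T = 47 + 4·31 + 3·177 − 2·164 = 374
  L = 32 − 5·31 − 6·177 − 3·164 = -1677
  A = 153 + 4·31 + 4·374 + (-1677) = 96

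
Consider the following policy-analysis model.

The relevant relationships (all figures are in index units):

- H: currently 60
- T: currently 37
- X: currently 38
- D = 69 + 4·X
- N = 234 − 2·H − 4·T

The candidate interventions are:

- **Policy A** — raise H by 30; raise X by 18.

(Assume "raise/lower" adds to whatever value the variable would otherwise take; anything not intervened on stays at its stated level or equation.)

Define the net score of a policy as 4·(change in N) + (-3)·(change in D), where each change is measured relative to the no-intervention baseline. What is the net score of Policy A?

Baseline:
  H = 60
  T = 37
  X = 38
  D = 69 + 4·38 = 221
  N = 234 − 2·60 − 4·37 = -34
Policy A (H + 30, X + 18):
  H = 60 + 30 = 90
  T = 37
  X = 38 + 18 = 56
  D = 69 + 4·56 = 293
  N = 234 − 2·90 − 4·37 = -94
ΔN = -94 − (-34) = -60; ΔD = 293 − 221 = 72
Score = 4·(-60) + (-3)·72 = -456

-456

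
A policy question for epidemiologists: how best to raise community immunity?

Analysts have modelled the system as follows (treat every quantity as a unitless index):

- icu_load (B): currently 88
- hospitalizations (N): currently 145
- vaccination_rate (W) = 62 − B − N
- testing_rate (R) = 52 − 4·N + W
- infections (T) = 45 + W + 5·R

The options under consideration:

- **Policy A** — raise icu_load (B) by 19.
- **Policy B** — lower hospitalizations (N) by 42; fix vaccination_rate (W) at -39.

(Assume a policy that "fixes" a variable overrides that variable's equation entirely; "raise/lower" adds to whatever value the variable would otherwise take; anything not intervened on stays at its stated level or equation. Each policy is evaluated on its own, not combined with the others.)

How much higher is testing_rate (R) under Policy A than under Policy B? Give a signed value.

Policy A (B + 19):
  B = 88 + 19 = 107
  N = 145
  W = 62 − 107 − 145 = -190
  R = 52 − 4·145 + (-190) = -718
Policy B (N − 42, W := -39):
  B = 88
  N = 145 − 42 = 103
  W = -39
  R = 52 − 4·103 + (-39) = -399
R: -718 − (-399) = -319

-319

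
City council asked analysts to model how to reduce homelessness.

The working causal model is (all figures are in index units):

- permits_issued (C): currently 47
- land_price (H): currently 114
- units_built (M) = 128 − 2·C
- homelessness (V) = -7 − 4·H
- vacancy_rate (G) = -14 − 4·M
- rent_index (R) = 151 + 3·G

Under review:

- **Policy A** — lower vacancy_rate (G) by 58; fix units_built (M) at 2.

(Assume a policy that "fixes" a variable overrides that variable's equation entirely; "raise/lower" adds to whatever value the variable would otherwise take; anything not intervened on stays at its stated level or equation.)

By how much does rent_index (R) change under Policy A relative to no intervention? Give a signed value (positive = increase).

210

Baseline:
  C = 47
  M = 128 − 2·47 = 34
  G = -14 − 4·34 = -150
  R = 151 + 3·(-150) = -299
Policy A (G − 58, M := 2):
  C = 47
  M = 2
  G = -14 − 4·2 (−58 from intervention) = -80
  R = 151 + 3·(-80) = -89
Change in R: -89 − (-299) = 210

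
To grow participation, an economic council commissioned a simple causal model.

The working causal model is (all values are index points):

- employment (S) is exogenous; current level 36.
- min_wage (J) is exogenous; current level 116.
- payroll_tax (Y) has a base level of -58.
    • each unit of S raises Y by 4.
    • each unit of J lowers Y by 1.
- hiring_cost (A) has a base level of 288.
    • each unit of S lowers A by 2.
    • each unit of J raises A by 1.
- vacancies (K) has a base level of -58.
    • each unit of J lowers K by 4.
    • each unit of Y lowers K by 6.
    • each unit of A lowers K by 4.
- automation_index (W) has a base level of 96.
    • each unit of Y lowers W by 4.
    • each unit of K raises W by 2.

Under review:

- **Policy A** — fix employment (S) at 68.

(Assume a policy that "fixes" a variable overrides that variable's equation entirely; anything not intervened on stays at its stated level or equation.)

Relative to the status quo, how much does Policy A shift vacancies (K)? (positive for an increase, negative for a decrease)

-512

Baseline:
  S = 36
  J = 116
  Y = -58 + 4·36 − 116 = -30
  A = 288 − 2·36 + 116 = 332
  K = -58 − 4·116 − 6·(-30) − 4·332 = -1670
Policy A (S := 68):
  S = 68
  J = 116
  Y = -58 + 4·68 − 116 = 98
  A = 288 − 2·68 + 116 = 268
  K = -58 − 4·116 − 6·98 − 4·268 = -2182
Change in K: -2182 − (-1670) = -512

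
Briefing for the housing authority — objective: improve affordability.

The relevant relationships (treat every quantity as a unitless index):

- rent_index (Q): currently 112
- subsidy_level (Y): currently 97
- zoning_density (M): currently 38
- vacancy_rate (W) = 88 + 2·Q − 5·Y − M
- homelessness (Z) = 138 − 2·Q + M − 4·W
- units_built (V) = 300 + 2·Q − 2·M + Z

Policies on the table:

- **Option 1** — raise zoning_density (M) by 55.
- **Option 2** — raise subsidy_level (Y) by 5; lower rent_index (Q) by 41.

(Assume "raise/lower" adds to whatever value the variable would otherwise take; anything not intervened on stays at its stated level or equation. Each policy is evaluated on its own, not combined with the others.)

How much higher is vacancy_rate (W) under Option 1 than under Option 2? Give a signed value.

Option 1 (M + 55):
  Q = 112
  Y = 97
  M = 38 + 55 = 93
  W = 88 + 2·112 − 5·97 − 93 = -266
Option 2 (Y + 5, Q − 41):
  Q = 112 − 41 = 71
  Y = 97 + 5 = 102
  M = 38
  W = 88 + 2·71 − 5·102 − 38 = -318
W: -266 − (-318) = 52

52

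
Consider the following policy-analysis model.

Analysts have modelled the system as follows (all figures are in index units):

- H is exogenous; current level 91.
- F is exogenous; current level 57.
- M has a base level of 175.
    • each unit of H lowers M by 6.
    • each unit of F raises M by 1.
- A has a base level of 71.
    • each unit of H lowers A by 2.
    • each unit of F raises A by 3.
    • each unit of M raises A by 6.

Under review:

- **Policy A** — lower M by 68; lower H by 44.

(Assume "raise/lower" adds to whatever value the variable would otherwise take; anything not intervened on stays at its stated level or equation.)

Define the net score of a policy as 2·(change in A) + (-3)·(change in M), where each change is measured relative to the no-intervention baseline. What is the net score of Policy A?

Baseline:
  H = 91
  F = 57
  M = 175 − 6·91 + 57 = -314
  A = 71 − 2·91 + 3·57 + 6·(-314) = -1824
Policy A (M − 68, H − 44):
  H = 91 − 44 = 47
  F = 57
  M = 175 − 6·47 + 57 (−68 from intervention) = -118
  A = 71 − 2·47 + 3·57 + 6·(-118) = -560
ΔA = -560 − (-1824) = 1264; ΔM = -118 − (-314) = 196
Score = 2·1264 + (-3)·196 = 1940

1940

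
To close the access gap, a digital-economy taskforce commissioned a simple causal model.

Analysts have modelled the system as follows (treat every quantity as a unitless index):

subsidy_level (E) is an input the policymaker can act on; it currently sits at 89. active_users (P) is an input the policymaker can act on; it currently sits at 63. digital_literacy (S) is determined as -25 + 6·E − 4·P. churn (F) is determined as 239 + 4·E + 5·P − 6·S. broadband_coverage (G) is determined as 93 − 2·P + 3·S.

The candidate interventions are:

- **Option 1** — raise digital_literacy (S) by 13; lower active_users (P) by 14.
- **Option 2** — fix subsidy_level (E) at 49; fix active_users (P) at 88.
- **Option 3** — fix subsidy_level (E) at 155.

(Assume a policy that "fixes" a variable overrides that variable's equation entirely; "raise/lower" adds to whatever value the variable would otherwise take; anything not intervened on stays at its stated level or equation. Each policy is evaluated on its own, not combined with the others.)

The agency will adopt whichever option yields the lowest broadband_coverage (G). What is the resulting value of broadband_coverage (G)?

-332

Option 1 (S + 13, P − 14):
  E = 89
  P = 63 − 14 = 49
  S = -25 + 6·89 − 4·49 (+13 from intervention) = 326
  G = 93 − 2·49 + 3·326 = 973
Option 2 (E := 49, P := 88):
  E = 49
  P = 88
  S = -25 + 6·49 − 4·88 = -83
  G = 93 − 2·88 + 3·(-83) = -332
Option 3 (E := 155):
  E = 155
  P = 63
  S = -25 + 6·155 − 4·63 = 653
  G = 93 − 2·63 + 3·653 = 1926
Comparing — Option 1: G=973, Option 2: G=-332, Option 3: G=1926. Lowest is -332 (Option 2).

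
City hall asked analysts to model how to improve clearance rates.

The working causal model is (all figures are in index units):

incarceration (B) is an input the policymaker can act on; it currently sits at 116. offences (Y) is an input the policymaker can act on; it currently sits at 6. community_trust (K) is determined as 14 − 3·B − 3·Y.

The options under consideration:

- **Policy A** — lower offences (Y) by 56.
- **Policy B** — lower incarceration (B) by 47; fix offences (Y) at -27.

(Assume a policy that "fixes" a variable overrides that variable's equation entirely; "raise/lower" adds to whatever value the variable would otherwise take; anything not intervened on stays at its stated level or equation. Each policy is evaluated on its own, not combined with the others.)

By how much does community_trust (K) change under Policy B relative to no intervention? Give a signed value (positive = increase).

Baseline:
  B = 116
  Y = 6
  K = 14 − 3·116 − 3·6 = -352
Policy B (B − 47, Y := -27):
  B = 116 − 47 = 69
  Y = -27
  K = 14 − 3·69 − 3·(-27) = -112
Change in K: -112 − (-352) = 240

240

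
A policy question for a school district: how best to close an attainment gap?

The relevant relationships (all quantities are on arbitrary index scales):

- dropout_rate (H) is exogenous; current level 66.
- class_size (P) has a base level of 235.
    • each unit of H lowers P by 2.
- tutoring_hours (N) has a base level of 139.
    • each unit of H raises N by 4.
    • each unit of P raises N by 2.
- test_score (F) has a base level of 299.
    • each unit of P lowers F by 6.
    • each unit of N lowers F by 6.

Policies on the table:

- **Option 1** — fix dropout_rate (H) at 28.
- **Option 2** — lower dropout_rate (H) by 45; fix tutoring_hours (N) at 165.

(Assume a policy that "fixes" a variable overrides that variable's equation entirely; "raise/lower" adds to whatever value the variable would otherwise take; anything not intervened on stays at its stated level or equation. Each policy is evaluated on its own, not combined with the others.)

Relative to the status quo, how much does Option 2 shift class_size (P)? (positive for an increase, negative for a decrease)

Baseline:
  H = 66
  P = 235 − 2·66 = 103
Option 2 (H − 45, N := 165):
  H = 66 − 45 = 21
  P = 235 − 2·21 = 193
Change in P: 193 − 103 = 90

90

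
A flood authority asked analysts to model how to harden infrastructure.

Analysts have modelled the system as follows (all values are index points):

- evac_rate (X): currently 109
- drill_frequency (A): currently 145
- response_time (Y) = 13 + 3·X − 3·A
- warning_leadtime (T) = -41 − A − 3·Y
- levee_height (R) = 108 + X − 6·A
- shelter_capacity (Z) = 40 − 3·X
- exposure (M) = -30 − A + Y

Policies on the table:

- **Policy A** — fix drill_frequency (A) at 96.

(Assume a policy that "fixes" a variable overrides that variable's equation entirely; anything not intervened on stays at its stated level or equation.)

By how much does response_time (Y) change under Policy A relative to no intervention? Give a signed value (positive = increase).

Baseline:
  X = 109
  A = 145
  Y = 13 + 3·109 − 3·145 = -95
Policy A (A := 96):
  X = 109
  A = 96
  Y = 13 + 3·109 − 3·96 = 52
Change in Y: 52 − (-95) = 147

147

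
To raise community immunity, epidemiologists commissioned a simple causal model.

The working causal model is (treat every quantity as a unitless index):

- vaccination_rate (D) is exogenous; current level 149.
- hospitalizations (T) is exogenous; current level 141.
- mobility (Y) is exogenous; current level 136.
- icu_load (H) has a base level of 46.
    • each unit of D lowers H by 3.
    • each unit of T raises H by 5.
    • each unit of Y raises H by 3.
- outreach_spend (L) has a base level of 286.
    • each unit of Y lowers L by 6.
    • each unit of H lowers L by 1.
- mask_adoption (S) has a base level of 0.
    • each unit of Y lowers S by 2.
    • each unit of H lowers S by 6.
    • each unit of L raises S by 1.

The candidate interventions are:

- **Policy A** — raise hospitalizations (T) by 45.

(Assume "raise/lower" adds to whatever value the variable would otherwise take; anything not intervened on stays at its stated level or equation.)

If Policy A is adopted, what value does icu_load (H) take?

937

Policy A (T + 45):
  D = 149
  T = 141 + 45 = 186
  Y = 136
  H = 46 − 3·149 + 5·186 + 3·136 = 937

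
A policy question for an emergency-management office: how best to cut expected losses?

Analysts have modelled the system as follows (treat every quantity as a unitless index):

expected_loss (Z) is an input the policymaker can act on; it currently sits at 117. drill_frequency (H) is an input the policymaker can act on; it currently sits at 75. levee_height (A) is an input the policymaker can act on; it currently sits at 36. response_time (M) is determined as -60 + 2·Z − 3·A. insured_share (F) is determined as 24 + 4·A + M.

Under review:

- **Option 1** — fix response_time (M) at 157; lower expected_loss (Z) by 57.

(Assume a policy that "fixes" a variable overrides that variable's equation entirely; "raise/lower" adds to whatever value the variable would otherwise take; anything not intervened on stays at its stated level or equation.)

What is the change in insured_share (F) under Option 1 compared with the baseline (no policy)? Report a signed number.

Baseline:
  Z = 117
  A = 36
  M = -60 + 2·117 − 3·36 = 66
  F = 24 + 4·36 + 66 = 234
Option 1 (M := 157, Z − 57):
  Z = 117 − 57 = 60
  A = 36
  M = 157
  F = 24 + 4·36 + 157 = 325
Change in F: 325 − 234 = 91

91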